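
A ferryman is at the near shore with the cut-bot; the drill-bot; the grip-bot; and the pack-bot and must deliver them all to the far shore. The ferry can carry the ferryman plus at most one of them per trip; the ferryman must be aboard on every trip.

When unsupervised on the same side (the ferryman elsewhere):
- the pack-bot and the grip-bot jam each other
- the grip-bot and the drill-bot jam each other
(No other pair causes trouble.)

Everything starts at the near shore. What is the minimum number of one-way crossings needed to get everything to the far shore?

Counting alone: the ferryman can take at most 1 across per trip to the far shore, so moving all 4 needs at least 4 loaded trips out, with a return between consecutive ones — at least 7 crossings.
The safety rule pushes this higher. Following every safe sequence of crossings, the most of the 4 that can be at the far shore as the ferry arrives there on crossing 7 is 3 — never all 4.
So no plan with fewer than 9 crossings exists, and this one achieves 9:
1. Ferryman goes to the far shore with the grip-bot.  [the near shore: the cut-bot, the drill-bot, the pack-bot | the far shore: the grip-bot]
2. Ferryman goes back to the near shore alone.  [the near shore: the cut-bot, the drill-bot, the pack-bot | the far shore: the grip-bot]
3. Ferryman goes to the far shore with the cut-bot.  [the near shore: the drill-bot, the pack-bot | the far shore: the cut-bot, the grip-bot]
4. Ferryman goes back to the near shore alone.  [the near shore: the drill-bot, the pack-bot | the far shore: the cut-bot, the grip-bot]
5. Ferryman goes to the far shore with the drill-bot.  [the near shore: the pack-bot | the far shore: the cut-bot, the drill-bot, the grip-bot]
6. Ferryman goes back to the near shore with the grip-bot.  [the near shore: the grip-bot, the pack-bot | the far shore: the cut-bot, the drill-bot]
7. Ferryman goes to the far shore with the pack-bot.  [the near shore: the grip-bot | the far shore: the cut-bot, the drill-bot, the pack-bot]
8. Ferryman goes back to the near shore alone.  [the near shore: the grip-bot | the far shore: the cut-bot, the drill-bot, the pack-bot]
9. Ferryman goes to the far shore with the grip-bot.  [the near shore: — | the far shore: the cut-bot, the drill-bot, the grip-bot, the pack-bot]

9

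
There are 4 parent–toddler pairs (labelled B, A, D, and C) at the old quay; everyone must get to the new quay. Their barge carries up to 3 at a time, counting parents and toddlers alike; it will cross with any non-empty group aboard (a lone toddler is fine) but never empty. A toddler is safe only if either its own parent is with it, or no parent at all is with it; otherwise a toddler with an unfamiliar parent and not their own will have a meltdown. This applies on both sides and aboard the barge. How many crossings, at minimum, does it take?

9

Counting alone: each trip to the new quay takes at most 3 across and each return brings at least 1 back, so after t trips out (and t−1 returns) at most 3t − (t−1) of the 8 are across; that first reaches 8 at t = 4, so at least 7 crossings are needed.
The safety rule pushes this higher. Following every safe sequence of crossings, the most of the 8 that can be at the new quay as the barge arrives there on crossing 7 is 7 — never all 8.
So no plan with fewer than 9 crossings exists, and this one achieves 9:
1. parent B and toddler B cross → the new quay.
2. parent B crosses ← the old quay.
3. parent A, parent B, and toddler A cross → the new quay.
4. parent B and toddler B cross ← the old quay.
5. parent B, parent C, and parent D cross → the new quay.
6. toddler A crosses ← the old quay.
7. toddler A and toddler B cross → the new quay.
8. toddler B crosses ← the old quay.
9. toddler B, toddler C, and toddler D cross → the new quay.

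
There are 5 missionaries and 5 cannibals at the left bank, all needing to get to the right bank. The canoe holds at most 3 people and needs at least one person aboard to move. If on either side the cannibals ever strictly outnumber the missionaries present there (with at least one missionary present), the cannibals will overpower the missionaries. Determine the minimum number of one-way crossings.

Counting alone: each trip to the right bank takes at most 3 across and each return brings at least 1 back, so after t trips out (and t−1 returns) at most 3t − (t−1) of the 10 are across; that first reaches 10 at t = 5, so at least 9 crossings are needed.
The safety rule pushes this higher. Following every safe sequence of crossings, the most of the 10 that can be at the right bank as the canoe arrives there on crossing 9 is 9 — never all 10.
So no plan with fewer than 11 crossings exists, and this one achieves 11:
1. 2 cannibals → the right bank.  (the left bank: 5M 3C; the right bank: 0M 2C)
2. 1 cannibal ← the left bank.  (the left bank: 5M 4C; the right bank: 0M 1C)
3. 3 cannibals → the right bank.  (the left bank: 5M 1C; the right bank: 0M 4C)
4. 1 cannibal ← the left bank.  (the left bank: 5M 2C; the right bank: 0M 3C)
5. 3 missionaries → the right bank.  (the left bank: 2M 2C; the right bank: 3M 3C)
6. 1 missionary and 1 cannibal ← the left bank.  (the left bank: 3M 3C; the right bank: 2M 2C)
7. 3 missionaries → the right bank.  (the left bank: 0M 3C; the right bank: 5M 2C)
8. 1 cannibal ← the left bank.  (the left bank: 0M 4C; the right bank: 5M 1C)
9. 2 cannibals → the right bank.  (the left bank: 0M 2C; the right bank: 5M 3C)
10. 1 cannibal ← the left bank.  (the left bank: 0M 3C; the right bank: 5M 2C)
11. 3 cannibals → the right bank.  (the left bank: 0M 0C; the right bank: 5M 5C)

11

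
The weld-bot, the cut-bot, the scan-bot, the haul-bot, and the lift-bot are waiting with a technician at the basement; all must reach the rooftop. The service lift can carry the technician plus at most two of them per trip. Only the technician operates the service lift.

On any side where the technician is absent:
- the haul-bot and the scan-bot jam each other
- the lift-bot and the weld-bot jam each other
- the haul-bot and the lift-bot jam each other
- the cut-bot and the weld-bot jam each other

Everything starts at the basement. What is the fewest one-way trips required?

7

Counting alone: the technician can take at most 2 across per trip to the rooftop, so moving all 5 needs at least 3 loaded trips out, with a return between consecutive ones — at least 5 crossings.
The safety rule pushes this higher. Following every safe sequence of crossings, the most of the 5 that can be at the rooftop as the service lift arrives there on crossing 5 is 4 — never all 5.
So no plan with fewer than 7 crossings exists, and this one achieves 7:
1. Technician goes to the rooftop with the haul-bot and the weld-bot.  [the basement: the cut-bot, the lift-bot, the scan-bot | the rooftop: the haul-bot, the weld-bot]
2. Technician goes back to the basement alone.  [the basement: the cut-bot, the lift-bot, the scan-bot | the rooftop: the haul-bot, the weld-bot]
3. Technician goes to the rooftop with the cut-bot.  [the basement: the lift-bot, the scan-bot | the rooftop: the cut-bot, the haul-bot, the weld-bot]
4. Technician goes back to the basement with the weld-bot.  [the basement: the lift-bot, the scan-bot, the weld-bot | the rooftop: the cut-bot, the haul-bot]
5. Technician goes to the rooftop with the lift-bot and the scan-bot.  [the basement: the weld-bot | the rooftop: the cut-bot, the haul-bot, the lift-bot, the scan-bot]
6. Technician goes back to the basement with the haul-bot.  [the basement: the haul-bot, the weld-bot | the rooftop: the cut-bot, the lift-bot, the scan-bot]
7. Technician goes to the rooftop with the haul-bot and the weld-bot.  [the basement: — | the rooftop: the cut-bot, the haul-bot, the lift-bot, the scan-bot, the weld-bot]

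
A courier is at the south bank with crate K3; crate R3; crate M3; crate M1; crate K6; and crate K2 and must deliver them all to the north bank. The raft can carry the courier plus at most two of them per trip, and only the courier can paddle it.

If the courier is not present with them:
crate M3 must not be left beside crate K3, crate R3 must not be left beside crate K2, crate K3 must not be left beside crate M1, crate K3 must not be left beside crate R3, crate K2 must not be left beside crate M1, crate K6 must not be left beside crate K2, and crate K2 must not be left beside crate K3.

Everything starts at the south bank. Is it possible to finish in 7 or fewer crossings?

No

Counting alone: the courier can take at most 2 across per trip to the north bank, so moving all 6 needs at least 3 loaded trips out, with a return between consecutive ones — at least 5 crossings.
The safety rule pushes this higher. Following every safe sequence of crossings, the most of the 6 that can be at the north bank as the raft arrives there on crossings 5, 7 is 4, 5 respectively — never all 6.
So the move cannot be finished within 7 crossings. (The shortest complete plan takes 9:)
1. Courier goes to the north bank with crate K2 and crate K3.  [the south bank: crate K6, crate M1, crate M3, crate R3 | the north bank: crate K2, crate K3]
2. Courier goes back to the south bank with crate K3.  [the south bank: crate K3, crate K6, crate M1, crate M3, crate R3 | the north bank: crate K2]
3. Courier goes to the north bank with crate K3 and crate M3.  [the south bank: crate K6, crate M1, crate R3 | the north bank: crate K2, crate K3, crate M3]
4. Courier goes back to the south bank with crate K3.  [the south bank: crate K3, crate K6, crate M1, crate R3 | the north bank: crate K2, crate M3]
5. Courier goes to the north bank with crate M1 and crate R3.  [the south bank: crate K3, crate K6 | the north bank: crate K2, crate M1, crate M3, crate R3]
6. Courier goes back to the south bank with crate K2.  [the south bank: crate K2, crate K3, crate K6 | the north bank: crate M1, crate M3, crate R3]
7. Courier goes to the north bank with crate K3 and crate K6.  [the south bank: crate K2 | the north bank: crate K3, crate K6, crate M1, crate M3, crate R3]
8. Courier goes back to the south bank with crate K3.  [the south bank: crate K2, crate K3 | the north bank: crate K6, crate M1, crate M3, crate R3]
9. Courier goes to the north bank with crate K2 and crate K3.  [the south bank: — | the north bank: crate K2, crate K3, crate K6, crate M1, crate M3, crate R3]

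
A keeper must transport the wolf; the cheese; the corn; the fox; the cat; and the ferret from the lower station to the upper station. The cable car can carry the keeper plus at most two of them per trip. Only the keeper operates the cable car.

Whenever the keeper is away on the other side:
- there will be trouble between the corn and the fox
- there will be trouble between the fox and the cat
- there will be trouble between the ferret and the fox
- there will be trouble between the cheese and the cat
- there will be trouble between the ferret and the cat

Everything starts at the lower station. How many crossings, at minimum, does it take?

9

Counting alone: the keeper can take at most 2 across per trip to the upper station, so moving all 6 needs at least 3 loaded trips out, with a return between consecutive ones — at least 5 crossings.
The safety rule pushes this higher. Following every safe sequence of crossings, the most of the 6 that can be at the upper station as the cable car arrives there on crossings 5, 7 is 4, 5 respectively — never all 6.
So no plan with fewer than 9 crossings exists, and this one achieves 9:
1. Keeper goes to the upper station with the cat and the fox.  [the lower station: the cheese, the corn, the ferret, the wolf | the upper station: the cat, the fox]
2. Keeper goes back to the lower station with the fox.  [the lower station: the cheese, the corn, the ferret, the fox, the wolf | the upper station: the cat]
3. Keeper goes to the upper station with the fox and the wolf.  [the lower station: the cheese, the corn, the ferret | the upper station: the cat, the fox, the wolf]
4. Keeper goes back to the lower station with the fox.  [the lower station: the cheese, the corn, the ferret, the fox | the upper station: the cat, the wolf]
5. Keeper goes to the upper station with the cheese and the fox.  [the lower station: the corn, the ferret | the upper station: the cat, the cheese, the fox, the wolf]
6. Keeper goes back to the lower station with the cat.  [the lower station: the cat, the corn, the ferret | the upper station: the cheese, the fox, the wolf]
7. Keeper goes to the upper station with the corn and the ferret.  [the lower station: the cat | the upper station: the cheese, the corn, the ferret, the fox, the wolf]
8. Keeper goes back to the lower station with the fox.  [the lower station: the cat, the fox | the upper station: the cheese, the corn, the ferret, the wolf]
9. Keeper goes to the upper station with the cat and the fox.  [the lower station: — | the upper station: the cat, the cheese, the corn, the ferret, the fox, the wolf]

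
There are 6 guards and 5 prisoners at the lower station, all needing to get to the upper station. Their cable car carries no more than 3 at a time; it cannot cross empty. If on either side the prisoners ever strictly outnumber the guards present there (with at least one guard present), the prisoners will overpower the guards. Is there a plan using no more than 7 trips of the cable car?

Counting alone: each trip to the upper station takes at most 3 across and each return brings at least 1 back, so after t trips out (and t−1 returns) at most 3t − (t−1) of the 11 are across; that first reaches 11 at t = 5, so at least 9 crossings are needed.
Since 7 < 9, 7 crossings cannot be enough. (The shortest complete plan in fact takes 9:)
1. 3 prisoners → the upper station.  (the lower station: 6G 2P; the upper station: 0G 3P)
2. 1 prisoner ← the lower station.  (the lower station: 6G 3P; the upper station: 0G 2P)
3. 3 guards → the upper station.  (the lower station: 3G 3P; the upper station: 3G 2P)
4. 1 guard ← the lower station.  (the lower station: 4G 3P; the upper station: 2G 2P)
5. 2 guards and 1 prisoner → the upper station.  (the lower station: 2G 2P; the upper station: 4G 3P)
6. 1 guard ← the lower station.  (the lower station: 3G 2P; the upper station: 3G 3P)
7. 2 guards and 1 prisoner → the upper station.  (the lower station: 1G 1P; the upper station: 5G 4P)
8. 1 guard ← the lower station.  (the lower station: 2G 1P; the upper station: 4G 4P)
9. 2 guards and 1 prisoner → the upper station.  (the lower station: 0G 0P; the upper station: 6G 5P)

No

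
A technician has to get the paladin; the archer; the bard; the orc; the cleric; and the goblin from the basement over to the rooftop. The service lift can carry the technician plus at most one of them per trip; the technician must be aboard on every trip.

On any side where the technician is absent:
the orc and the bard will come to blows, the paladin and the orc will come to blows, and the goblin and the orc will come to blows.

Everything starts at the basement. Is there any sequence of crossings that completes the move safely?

Following every safe sequence of crossings from the start, the most of the 6 that can be at the rooftop as the service lift arrives there on crossings 1, 3, 5, 7 is 1, 2, 3, 4 respectively; the best ever achieved is 4 of 6.
From crossing 9 on, no configuration arises that was not already reachable earlier: only 36 distinct safe configurations (who is on which side, and where the service lift is) can ever be reached, none of them has everyone across, and every continuation just revisits them. So no valid plan exists.

No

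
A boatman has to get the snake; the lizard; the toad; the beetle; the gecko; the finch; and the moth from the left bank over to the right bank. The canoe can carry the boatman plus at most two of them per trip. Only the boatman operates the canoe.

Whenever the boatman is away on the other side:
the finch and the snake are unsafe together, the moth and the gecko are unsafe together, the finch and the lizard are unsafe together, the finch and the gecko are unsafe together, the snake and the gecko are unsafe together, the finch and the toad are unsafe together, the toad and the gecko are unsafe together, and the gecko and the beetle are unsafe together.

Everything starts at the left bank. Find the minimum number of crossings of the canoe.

Counting alone: the boatman can take at most 2 across per trip to the right bank, so moving all 7 needs at least 4 loaded trips out, with a return between consecutive ones — at least 7 crossings.
The safety rule pushes this higher. Following every safe sequence of crossings, the most of the 7 that can be at the right bank as the canoe arrives there on crossings 7, 9 is 5, 6 respectively — never all 7.
So no plan with fewer than 11 crossings exists, and this one achieves 11:
1. Boatman goes to the right bank with the finch and the gecko.  [the left bank: the beetle, the lizard, the moth, the snake, the toad | the right bank: the finch, the gecko]
2. Boatman goes back to the left bank with the gecko.  [the left bank: the beetle, the gecko, the lizard, the moth, the snake, the toad | the right bank: the finch]
3. Boatman goes to the right bank with the gecko and the lizard.  [the left bank: the beetle, the moth, the snake, the toad | the right bank: the finch, the gecko, the lizard]
4. Boatman goes back to the left bank with the finch.  [the left bank: the beetle, the finch, the moth, the snake, the toad | the right bank: the gecko, the lizard]
5. Boatman goes to the right bank with the snake and the toad.  [the left bank: the beetle, the finch, the moth | the right bank: the gecko, the lizard, the snake, the toad]
6. Boatman goes back to the left bank with the gecko.  [the left bank: the beetle, the finch, the gecko, the moth | the right bank: the lizard, the snake, the toad]
7. Boatman goes to the right bank with the beetle and the gecko.  [the left bank: the finch, the moth | the right bank: the beetle, the gecko, the lizard, the snake, the toad]
8. Boatman goes back to the left bank with the gecko.  [the left bank: the finch, the gecko, the moth | the right bank: the beetle, the lizard, the snake, the toad]
9. Boatman goes to the right bank with the gecko and the moth.  [the left bank: the finch | the right bank: the beetle, the gecko, the lizard, the moth, the snake, the toad]
10. Boatman goes back to the left bank with the gecko.  [the left bank: the finch, the gecko | the right bank: the beetle, the lizard, the moth, the snake, the toad]
11. Boatman goes to the right bank with the finch and the gecko.  [the left bank: — | the right bank: the beetle, the finch, the gecko, the lizard, the moth, the snake, the toad]

11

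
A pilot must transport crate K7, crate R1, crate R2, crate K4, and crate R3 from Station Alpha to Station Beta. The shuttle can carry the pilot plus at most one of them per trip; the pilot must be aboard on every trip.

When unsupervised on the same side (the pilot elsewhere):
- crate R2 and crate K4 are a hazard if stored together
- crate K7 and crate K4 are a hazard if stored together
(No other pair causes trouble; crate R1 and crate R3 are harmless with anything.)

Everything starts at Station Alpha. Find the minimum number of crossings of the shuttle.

11

Counting alone: the pilot can take at most 1 across per trip to Station Beta, so moving all 5 needs at least 5 loaded trips out, with a return between consecutive ones — at least 9 crossings.
The safety rule pushes this higher. Following every safe sequence of crossings, the most of the 5 that can be at Station Beta as the shuttle arrives there on crossing 9 is 4 — never all 5.
So no plan with fewer than 11 crossings exists, and this one achieves 11:
1. Pilot goes to Station Beta with crate K4.  [Station Alpha: crate K7, crate R1, crate R2, crate R3 | Station Beta: crate K4]
2. Pilot goes back to Station Alpha alone.  [Station Alpha: crate K7, crate R1, crate R2, crate R3 | Station Beta: crate K4]
3. Pilot goes to Station Beta with crate K7.  [Station Alpha: crate R1, crate R2, crate R3 | Station Beta: crate K4, crate K7]
4. Pilot goes back to Station Alpha with crate K4.  [Station Alpha: crate K4, crate R1, crate R2, crate R3 | Station Beta: crate K7]
5. Pilot goes to Station Beta with crate R2.  [Station Alpha: crate K4, crate R1, crate R3 | Station Beta: crate K7, crate R2]
6. Pilot goes back to Station Alpha alone.  [Station Alpha: crate K4, crate R1, crate R3 | Station Beta: crate K7, crate R2]
7. Pilot goes to Station Beta with crate R1.  [Station Alpha: crate K4, crate R3 | Station Beta: crate K7, crate R1, crate R2]
8. Pilot goes back to Station Alpha alone.  [Station Alpha: crate K4, crate R3 | Station Beta: crate K7, crate R1, crate R2]
9. Pilot goes to Station Beta with crate R3.  [Station Alpha: crate K4 | Station Beta: crate K7, crate R1, crate R2, crate R3]
10. Pilot goes back to Station Alpha alone.  [Station Alpha: crate K4 | Station Beta: crate K7, crate R1, crate R2, crate R3]
11. Pilot goes to Station Beta with crate K4.  [Station Alpha: — | Station Beta: crate K4, crate K7, crate R1, crate R2, crate R3]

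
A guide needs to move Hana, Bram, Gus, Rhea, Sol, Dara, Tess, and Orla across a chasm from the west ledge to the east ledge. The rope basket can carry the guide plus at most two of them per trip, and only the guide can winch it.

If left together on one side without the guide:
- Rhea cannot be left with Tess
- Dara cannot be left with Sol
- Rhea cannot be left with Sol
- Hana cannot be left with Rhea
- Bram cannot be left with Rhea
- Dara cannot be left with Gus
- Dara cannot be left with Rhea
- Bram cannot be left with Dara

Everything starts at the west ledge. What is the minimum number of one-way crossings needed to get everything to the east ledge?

13

Counting alone: the guide can take at most 2 across per trip to the east ledge, so moving all 8 needs at least 4 loaded trips out, with a return between consecutive ones — at least 7 crossings.
The safety rule pushes this higher. Following every safe sequence of crossings, the most of the 8 that can be at the east ledge as the rope basket arrives there on crossings 7, 9, 11 is 5, 6, 7 respectively — never all 8.
So no plan with fewer than 13 crossings exists, and this one achieves 13:
1. Guide goes to the east ledge with Dara and Rhea.  [the west ledge: Bram, Gus, Hana, Orla, Sol, Tess | the east ledge: Dara, Rhea]
2. Guide goes back to the west ledge with Rhea.  [the west ledge: Bram, Gus, Hana, Orla, Rhea, Sol, Tess | the east ledge: Dara]
3. Guide goes to the east ledge with Hana and Rhea.  [the west ledge: Bram, Gus, Orla, Sol, Tess | the east ledge: Dara, Hana, Rhea]
4. Guide goes back to the west ledge with Rhea.  [the west ledge: Bram, Gus, Orla, Rhea, Sol, Tess | the east ledge: Dara, Hana]
5. Guide goes to the east ledge with Rhea and Tess.  [the west ledge: Bram, Gus, Orla, Sol | the east ledge: Dara, Hana, Rhea, Tess]
6. Guide goes back to the west ledge with Rhea.  [the west ledge: Bram, Gus, Orla, Rhea, Sol | the east ledge: Dara, Hana, Tess]
7. Guide goes to the east ledge with Bram and Sol.  [the west ledge: Gus, Orla, Rhea | the east ledge: Bram, Dara, Hana, Sol, Tess]
8. Guide goes back to the west ledge with Dara.  [the west ledge: Dara, Gus, Orla, Rhea | the east ledge: Bram, Hana, Sol, Tess]
9. Guide goes to the east ledge with Gus and Rhea.  [the west ledge: Dara, Orla | the east ledge: Bram, Gus, Hana, Rhea, Sol, Tess]
10. Guide goes back to the west ledge with Rhea.  [the west ledge: Dara, Orla, Rhea | the east ledge: Bram, Gus, Hana, Sol, Tess]
11. Guide goes to the east ledge with Orla and Rhea.  [the west ledge: Dara | the east ledge: Bram, Gus, Hana, Orla, Rhea, Sol, Tess]
12. Guide goes back to the west ledge with Rhea.  [the west ledge: Dara, Rhea | the east ledge: Bram, Gus, Hana, Orla, Sol, Tess]
13. Guide goes to the east ledge with Dara and Rhea.  [the west ledge: — | the east ledge: Bram, Dara, Gus, Hana, Orla, Rhea, Sol, Tess]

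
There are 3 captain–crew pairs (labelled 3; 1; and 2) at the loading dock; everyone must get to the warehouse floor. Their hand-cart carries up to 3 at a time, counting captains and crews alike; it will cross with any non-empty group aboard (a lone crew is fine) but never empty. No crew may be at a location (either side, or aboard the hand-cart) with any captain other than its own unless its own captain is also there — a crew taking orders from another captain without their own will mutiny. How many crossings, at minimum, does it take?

Counting alone: each trip to the warehouse floor takes at most 3 across and each return brings at least 1 back, so after t trips out (and t−1 returns) at most 3t − (t−1) of the 6 are across; that first reaches 6 at t = 3, so at least 5 crossings are needed.
The plan below uses exactly 5 crossings, so it is optimal:
1. captain 3 and crew 3 cross → the warehouse floor.
2. captain 3 crosses ← the loading dock.
3. captain 1, captain 2, and captain 3 cross → the warehouse floor.
4. crew 3 crosses ← the loading dock.
5. crew 1, crew 2, and crew 3 cross → the warehouse floor.

5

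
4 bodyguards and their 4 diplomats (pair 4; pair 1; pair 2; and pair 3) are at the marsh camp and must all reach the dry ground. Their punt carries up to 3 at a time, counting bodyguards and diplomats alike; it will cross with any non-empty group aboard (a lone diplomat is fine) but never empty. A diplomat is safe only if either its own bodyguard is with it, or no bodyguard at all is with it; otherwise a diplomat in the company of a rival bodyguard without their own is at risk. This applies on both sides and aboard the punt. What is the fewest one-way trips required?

9

Counting alone: each trip to the dry ground takes at most 3 across and each return brings at least 1 back, so after t trips out (and t−1 returns) at most 3t − (t−1) of the 8 are across; that first reaches 8 at t = 4, so at least 7 crossings are needed.
The safety rule pushes this higher. Following every safe sequence of crossings, the most of the 8 that can be at the dry ground as the punt arrives there on crossing 7 is 7 — never all 8.
So no plan with fewer than 9 crossings exists, and this one achieves 9:
1. bodyguard 4 and diplomat 4 cross → the dry ground.
2. bodyguard 4 crosses ← the marsh camp.
3. bodyguard 1, bodyguard 4, and diplomat 1 cross → the dry ground.
4. bodyguard 4 and diplomat 4 cross ← the marsh camp.
5. bodyguard 2, bodyguard 3, and bodyguard 4 cross → the dry ground.
6. diplomat 1 crosses ← the marsh camp.
7. diplomat 1 and diplomat 4 cross → the dry ground.
8. diplomat 4 crosses ← the marsh camp.
9. diplomat 2, diplomat 3, and diplomat 4 cross → the dry ground.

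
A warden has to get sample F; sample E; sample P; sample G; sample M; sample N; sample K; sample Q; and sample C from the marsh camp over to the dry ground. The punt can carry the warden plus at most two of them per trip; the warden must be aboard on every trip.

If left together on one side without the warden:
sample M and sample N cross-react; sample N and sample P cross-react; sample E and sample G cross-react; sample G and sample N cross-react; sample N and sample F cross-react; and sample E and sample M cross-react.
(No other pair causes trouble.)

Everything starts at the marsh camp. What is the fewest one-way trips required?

Counting alone: the warden can take at most 2 across per trip to the dry ground, so moving all 9 needs at least 5 loaded trips out, with a return between consecutive ones — at least 9 crossings.
The safety rule pushes this higher. Following every safe sequence of crossings, the most of the 9 that can be at the dry ground as the punt arrives there on crossing 9 is 8 — never all 9.
So no plan with fewer than 11 crossings exists, and this one achieves 11:
1. Warden goes to the dry ground with sample E and sample N.
2. Warden goes back to the marsh camp alone.
3. Warden goes to the dry ground with sample K.
4. Warden goes back to the marsh camp alone.
5. Warden goes to the dry ground with sample F and sample P.
6. Warden goes back to the marsh camp with sample N.
7. Warden goes to the dry ground with sample G and sample M.
8. Warden goes back to the marsh camp with sample E.
9. Warden goes to the dry ground with sample C and sample Q.
10. Warden goes back to the marsh camp alone.
11. Warden goes to the dry ground with sample E and sample N.

11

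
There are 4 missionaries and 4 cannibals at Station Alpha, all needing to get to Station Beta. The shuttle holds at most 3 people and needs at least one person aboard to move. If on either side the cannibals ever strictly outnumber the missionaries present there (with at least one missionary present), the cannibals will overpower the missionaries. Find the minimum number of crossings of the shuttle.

Counting alone: each trip to Station Beta takes at most 3 across and each return brings at least 1 back, so after t trips out (and t−1 returns) at most 3t − (t−1) of the 8 are across; that first reaches 8 at t = 4, so at least 7 crossings are needed.
The safety rule pushes this higher. Following every safe sequence of crossings, the most of the 8 that can be at Station Beta as the shuttle arrives there on crossing 7 is 7 — never all 8.
So no plan with fewer than 9 crossings exists, and this one achieves 9:
1. 2 cannibals → Station Beta.  (Station Alpha: 4M 2C; Station Beta: 0M 2C)
2. 1 cannibal ← Station Alpha.  (Station Alpha: 4M 3C; Station Beta: 0M 1C)
3. 3 cannibals → Station Beta.  (Station Alpha: 4M 0C; Station Beta: 0M 4C)
4. 1 cannibal ← Station Alpha.  (Station Alpha: 4M 1C; Station Beta: 0M 3C)
5. 3 missionaries → Station Beta.  (Station Alpha: 1M 1C; Station Beta: 3M 3C)
6. 1 missionary and 1 cannibal ← Station Alpha.  (Station Alpha: 2M 2C; Station Beta: 2M 2C)
7. 2 missionaries → Station Beta.  (Station Alpha: 0M 2C; Station Beta: 4M 2C)
8. 1 cannibal ← Station Alpha.  (Station Alpha: 0M 3C; Station Beta: 4M 1C)
9. 3 cannibals → Station Beta.  (Station Alpha: 0M 0C; Station Beta: 4M 4C)

9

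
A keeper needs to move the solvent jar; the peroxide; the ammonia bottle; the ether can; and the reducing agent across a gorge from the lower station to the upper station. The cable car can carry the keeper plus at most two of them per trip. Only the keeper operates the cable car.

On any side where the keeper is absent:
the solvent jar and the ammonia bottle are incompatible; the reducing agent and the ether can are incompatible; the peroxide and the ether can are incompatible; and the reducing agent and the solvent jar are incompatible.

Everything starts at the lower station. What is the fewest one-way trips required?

Counting alone: the keeper can take at most 2 across per trip to the upper station, so moving all 5 needs at least 3 loaded trips out, with a return between consecutive ones — at least 5 crossings.
The safety rule pushes this higher. Following every safe sequence of crossings, the most of the 5 that can be at the upper station as the cable car arrives there on crossing 5 is 4 — never all 5.
So no plan with fewer than 7 crossings exists, and this one achieves 7:
1. Keeper goes to the upper station with the ether can and the solvent jar.  [the lower station: the ammonia bottle, the peroxide, the reducing agent | the upper station: the ether can, the solvent jar]
2. Keeper goes back to the lower station alone.  [the lower station: the ammonia bottle, the peroxide, the reducing agent | the upper station: the ether can, the solvent jar]
3. Keeper goes to the upper station with the peroxide.  [the lower station: the ammonia bottle, the reducing agent | the upper station: the ether can, the peroxide, the solvent jar]
4. Keeper goes back to the lower station with the ether can.  [the lower station: the ammonia bottle, the ether can, the reducing agent | the upper station: the peroxide, the solvent jar]
5. Keeper goes to the upper station with the ammonia bottle and the reducing agent.  [the lower station: the ether can | the upper station: the ammonia bottle, the peroxide, the reducing agent, the solvent jar]
6. Keeper goes back to the lower station with the solvent jar.  [the lower station: the ether can, the solvent jar | the upper station: the ammonia bottle, the peroxide, the reducing agent]
7. Keeper goes to the upper station with the ether can and the solvent jar.  [the lower station: — | the upper station: the ammonia bottle, the ether can, the peroxide, the reducing agent, the solvent jar]

7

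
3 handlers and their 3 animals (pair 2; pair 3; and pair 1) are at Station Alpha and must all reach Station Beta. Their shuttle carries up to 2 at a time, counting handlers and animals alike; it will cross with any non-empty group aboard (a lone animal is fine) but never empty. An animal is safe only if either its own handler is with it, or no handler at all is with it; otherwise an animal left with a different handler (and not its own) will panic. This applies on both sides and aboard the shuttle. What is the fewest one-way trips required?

11

Counting alone: each trip to Station Beta takes at most 2 across and each return brings at least 1 back, so after t trips out (and t−1 returns) at most 2t − (t−1) of the 6 are across; that first reaches 6 at t = 5, so at least 9 crossings are needed.
The safety rule pushes this higher. Following every safe sequence of crossings, the most of the 6 that can be at Station Beta as the shuttle arrives there on crossing 9 is 5 — never all 6.
So no plan with fewer than 11 crossings exists, and this one achieves 11:
1. animal 2 and handler 2 cross → Station Beta.
2. handler 2 crosses ← Station Alpha.
3. animal 1 and animal 3 cross → Station Beta.
4. animal 2 crosses ← Station Alpha.
5. handler 1 and handler 3 cross → Station Beta.
6. animal 3 and handler 3 cross ← Station Alpha.
7. handler 2 and handler 3 cross → Station Beta.
8. animal 1 crosses ← Station Alpha.
9. animal 2 and animal 3 cross → Station Beta.
10. handler 1 crosses ← Station Alpha.
11. animal 1 and handler 1 cross → Station Beta.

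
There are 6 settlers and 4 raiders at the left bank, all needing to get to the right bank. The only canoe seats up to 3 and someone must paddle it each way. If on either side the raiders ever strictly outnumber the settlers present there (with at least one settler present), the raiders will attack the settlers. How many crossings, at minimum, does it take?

9

Counting alone: each trip to the right bank takes at most 3 across and each return brings at least 1 back, so after t trips out (and t−1 returns) at most 3t − (t−1) of the 10 are across; that first reaches 10 at t = 5, so at least 9 crossings are needed.
The plan below uses exactly 9 crossings, so it is optimal:
1. 2 raiders → the right bank.  (the left bank: 6S 2R; the right bank: 0S 2R)
2. 1 raider ← the left bank.  (the left bank: 6S 3R; the right bank: 0S 1R)
3. 3 raiders → the right bank.  (the left bank: 6S 0R; the right bank: 0S 4R)
4. 1 raider ← the left bank.  (the left bank: 6S 1R; the right bank: 0S 3R)
5. 3 settlers → the right bank.  (the left bank: 3S 1R; the right bank: 3S 3R)
6. 1 raider ← the left bank.  (the left bank: 3S 2R; the right bank: 3S 2R)
7. 1 settler and 2 raiders → the right bank.  (the left bank: 2S 0R; the right bank: 4S 4R)
8. 1 raider ← the left bank.  (the left bank: 2S 1R; the right bank: 4S 3R)
9. 2 settlers and 1 raider → the right bank.  (the left bank: 0S 0R; the right bank: 6S 4R)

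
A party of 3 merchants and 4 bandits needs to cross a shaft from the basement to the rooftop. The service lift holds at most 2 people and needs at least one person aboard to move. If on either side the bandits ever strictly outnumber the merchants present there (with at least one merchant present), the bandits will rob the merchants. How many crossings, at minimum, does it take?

The bandits already outnumber the merchants at the basement before anyone moves, so the starting position itself is disallowed.

impossible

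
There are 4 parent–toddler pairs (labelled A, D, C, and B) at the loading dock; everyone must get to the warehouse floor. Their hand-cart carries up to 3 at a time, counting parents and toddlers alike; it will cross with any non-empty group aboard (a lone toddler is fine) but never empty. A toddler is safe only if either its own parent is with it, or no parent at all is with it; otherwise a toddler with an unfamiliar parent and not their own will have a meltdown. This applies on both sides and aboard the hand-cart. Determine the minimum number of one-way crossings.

9

Counting alone: each trip to the warehouse floor takes at most 3 across and each return brings at least 1 back, so after t trips out (and t−1 returns) at most 3t − (t−1) of the 8 are across; that first reaches 8 at t = 4, so at least 7 crossings are needed.
The safety rule pushes this higher. Following every safe sequence of crossings, the most of the 8 that can be at the warehouse floor as the hand-cart arrives there on crossing 7 is 7 — never all 8.
So no plan with fewer than 9 crossings exists, and this one achieves 9:
1. parent A and toddler A cross → the warehouse floor.
2. parent A crosses ← the loading dock.
3. parent A, parent D, and toddler D cross → the warehouse floor.
4. parent A and toddler A cross ← the loading dock.
5. parent A, parent B, and parent C cross → the warehouse floor.
6. toddler D crosses ← the loading dock.
7. toddler A and toddler D cross → the warehouse floor.
8. toddler A crosses ← the loading dock.
9. toddler A, toddler B, and toddler C cross → the warehouse floor.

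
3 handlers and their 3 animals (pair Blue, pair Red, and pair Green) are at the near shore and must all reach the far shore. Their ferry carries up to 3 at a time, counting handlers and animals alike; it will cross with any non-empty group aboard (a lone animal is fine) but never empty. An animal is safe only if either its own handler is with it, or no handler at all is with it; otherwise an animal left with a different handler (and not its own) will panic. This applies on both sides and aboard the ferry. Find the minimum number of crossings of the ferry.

5

Counting alone: each trip to the far shore takes at most 3 across and each return brings at least 1 back, so after t trips out (and t−1 returns) at most 3t − (t−1) of the 6 are across; that first reaches 6 at t = 3, so at least 5 crossings are needed.
The plan below uses exactly 5 crossings, so it is optimal:
1. animal Blue and handler Blue cross → the far shore.
2. handler Blue crosses ← the near shore.
3. handler Blue, handler Green, and handler Red cross → the far shore.
4. animal Blue crosses ← the near shore.
5. animal Blue, animal Green, and animal Red cross → the far shore.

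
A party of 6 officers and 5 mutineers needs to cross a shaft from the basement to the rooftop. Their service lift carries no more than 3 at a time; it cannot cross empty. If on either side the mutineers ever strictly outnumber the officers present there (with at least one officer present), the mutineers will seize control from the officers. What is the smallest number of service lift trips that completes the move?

9

Counting alone: each trip to the rooftop takes at most 3 across and each return brings at least 1 back, so after t trips out (and t−1 returns) at most 3t − (t−1) of the 11 are across; that first reaches 11 at t = 5, so at least 9 crossings are needed.
The plan below uses exactly 9 crossings, so it is optimal:
1. 3 mutineers → the rooftop.  (the basement: 6O 2M; the rooftop: 0O 3M)
2. 1 mutineer ← the basement.  (the basement: 6O 3M; the rooftop: 0O 2M)
3. 3 officers → the rooftop.  (the basement: 3O 3M; the rooftop: 3O 2M)
4. 1 officer ← the basement.  (the basement: 4O 3M; the rooftop: 2O 2M)
5. 2 officers and 1 mutineer → the rooftop.  (the basement: 2O 2M; the rooftop: 4O 3M)
6. 1 officer ← the basement.  (the basement: 3O 2M; the rooftop: 3O 3M)
7. 2 officers and 1 mutineer → the rooftop.  (the basement: 1O 1M; the rooftop: 5O 4M)
8. 1 officer ← the basement.  (the basement: 2O 1M; the rooftop: 4O 4M)
9. 2 officers and 1 mutineer → the rooftop.  (the basement: 0O 0M; the rooftop: 6O 5M)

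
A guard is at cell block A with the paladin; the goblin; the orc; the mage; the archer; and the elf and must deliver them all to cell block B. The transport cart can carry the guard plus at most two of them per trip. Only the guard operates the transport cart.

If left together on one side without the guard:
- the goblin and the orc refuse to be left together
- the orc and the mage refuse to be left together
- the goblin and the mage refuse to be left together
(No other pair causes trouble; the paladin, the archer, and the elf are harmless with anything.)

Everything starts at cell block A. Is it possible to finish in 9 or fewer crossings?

Yes — this plan uses 9 crossings (≤ 9):
1. Guard goes to cell block B with the goblin and the orc.  [cell block A: the archer, the elf, the mage, the paladin | cell block B: the goblin, the orc]
2. Guard goes back to cell block A with the goblin.  [cell block A: the archer, the elf, the goblin, the mage, the paladin | cell block B: the orc]
3. Guard goes to cell block B with the goblin and the paladin.  [cell block A: the archer, the elf, the mage | cell block B: the goblin, the orc, the paladin]
4. Guard goes back to cell block A with the goblin.  [cell block A: the archer, the elf, the goblin, the mage | cell block B: the orc, the paladin]
5. Guard goes to cell block B with the archer and the goblin.  [cell block A: the elf, the mage | cell block B: the archer, the goblin, the orc, the paladin]
6. Guard goes back to cell block A with the goblin.  [cell block A: the elf, the goblin, the mage | cell block B: the archer, the orc, the paladin]
7. Guard goes to cell block B with the elf and the goblin.  [cell block A: the mage | cell block B: the archer, the elf, the goblin, the orc, the paladin]
8. Guard goes back to cell block A with the goblin.  [cell block A: the goblin, the mage | cell block B: the archer, the elf, the orc, the paladin]
9. Guard goes to cell block B with the goblin and the mage.  [cell block A: — | cell block B: the archer, the elf, the goblin, the mage, the orc, the paladin]

Yes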